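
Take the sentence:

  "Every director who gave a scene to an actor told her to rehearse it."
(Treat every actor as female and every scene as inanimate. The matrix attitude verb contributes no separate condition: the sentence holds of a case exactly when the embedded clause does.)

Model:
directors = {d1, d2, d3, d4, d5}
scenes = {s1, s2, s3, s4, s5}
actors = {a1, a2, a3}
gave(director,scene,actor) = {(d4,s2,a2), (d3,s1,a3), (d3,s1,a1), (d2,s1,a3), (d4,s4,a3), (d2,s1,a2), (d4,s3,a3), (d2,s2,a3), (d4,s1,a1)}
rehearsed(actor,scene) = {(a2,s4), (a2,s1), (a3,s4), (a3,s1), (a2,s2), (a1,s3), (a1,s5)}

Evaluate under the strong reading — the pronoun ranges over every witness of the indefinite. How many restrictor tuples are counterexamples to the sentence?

"her" takes "an actor" as antecedent and "it" takes "a scene"; both are donkey pronouns co-varying with the restrictor.
Strong reading: for every (d,s,a) with gave(d,s,a), rehearsed(a,s).
Restrictor triples: (d2,s1,a2)→rehearsed(a2,s1) ✓  (d2,s1,a3)→rehearsed(a3,s1) ✓  (d2,s2,a3)→rehearsed(a3,s2) ✗  (d3,s1,a1)→rehearsed(a1,s1) ✗  (d3,s1,a3)→rehearsed(a3,s1) ✓  (d4,s1,a1)→rehearsed(a1,s1) ✗  (d4,s2,a2)→rehearsed(a2,s2) ✓  (d4,s3,a3)→rehearsed(a3,s3) ✗  (d4,s4,a3)→rehearsed(a3,s4) ✓
Counterexamples (restrictor triples failing the scope): 4.

4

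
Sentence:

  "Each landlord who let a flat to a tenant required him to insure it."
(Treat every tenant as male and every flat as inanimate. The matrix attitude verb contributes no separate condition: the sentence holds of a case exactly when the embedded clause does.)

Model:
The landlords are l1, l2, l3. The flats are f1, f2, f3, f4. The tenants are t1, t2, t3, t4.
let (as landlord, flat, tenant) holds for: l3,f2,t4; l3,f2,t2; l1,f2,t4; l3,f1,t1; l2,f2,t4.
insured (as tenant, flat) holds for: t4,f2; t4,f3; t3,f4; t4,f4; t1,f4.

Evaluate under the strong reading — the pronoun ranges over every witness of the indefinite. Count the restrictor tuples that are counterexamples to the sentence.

2

"him" takes "a tenant" as antecedent and "it" takes "a flat"; both are donkey pronouns co-varying with the restrictor.
Strong reading: for every (l,f,t) with let(l,f,t), insured(t,f).
Restrictor triples: (l1,f2,t4)→insured(t4,f2) ✓  (l2,f2,t4)→insured(t4,f2) ✓  (l3,f1,t1)→insured(t1,f1) ✗  (l3,f2,t2)→insured(t2,f2) ✗  (l3,f2,t4)→insured(t4,f2) ✓
Counterexamples (restrictor triples failing the scope): 2.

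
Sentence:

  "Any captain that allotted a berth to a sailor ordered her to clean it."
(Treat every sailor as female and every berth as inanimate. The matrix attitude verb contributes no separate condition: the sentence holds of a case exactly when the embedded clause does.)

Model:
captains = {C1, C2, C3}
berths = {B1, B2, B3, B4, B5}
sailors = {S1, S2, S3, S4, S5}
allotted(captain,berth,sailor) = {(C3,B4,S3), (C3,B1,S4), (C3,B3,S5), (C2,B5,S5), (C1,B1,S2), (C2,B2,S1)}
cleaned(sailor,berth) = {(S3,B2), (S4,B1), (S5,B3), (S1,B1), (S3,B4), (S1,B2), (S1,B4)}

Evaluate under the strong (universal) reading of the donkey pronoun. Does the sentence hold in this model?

"her" takes "a sailor" as antecedent and "it" takes "a berth"; both are donkey pronouns co-varying with the restrictor.
Strong reading: for every (c,b,s) with allotted(c,b,s), cleaned(s,b).
Restrictor triples: (C1,B1,S2)→cleaned(S2,B1) ✗  (C2,B2,S1)→cleaned(S1,B2) ✓  (C2,B5,S5)→cleaned(S5,B5) ✗  (C3,B1,S4)→cleaned(S4,B1) ✓  (C3,B3,S5)→cleaned(S5,B3) ✓  (C3,B4,S3)→cleaned(S3,B4) ✓
Counterexample: (C1,B1,S2) — cleaned(S2,B1) does not hold.

False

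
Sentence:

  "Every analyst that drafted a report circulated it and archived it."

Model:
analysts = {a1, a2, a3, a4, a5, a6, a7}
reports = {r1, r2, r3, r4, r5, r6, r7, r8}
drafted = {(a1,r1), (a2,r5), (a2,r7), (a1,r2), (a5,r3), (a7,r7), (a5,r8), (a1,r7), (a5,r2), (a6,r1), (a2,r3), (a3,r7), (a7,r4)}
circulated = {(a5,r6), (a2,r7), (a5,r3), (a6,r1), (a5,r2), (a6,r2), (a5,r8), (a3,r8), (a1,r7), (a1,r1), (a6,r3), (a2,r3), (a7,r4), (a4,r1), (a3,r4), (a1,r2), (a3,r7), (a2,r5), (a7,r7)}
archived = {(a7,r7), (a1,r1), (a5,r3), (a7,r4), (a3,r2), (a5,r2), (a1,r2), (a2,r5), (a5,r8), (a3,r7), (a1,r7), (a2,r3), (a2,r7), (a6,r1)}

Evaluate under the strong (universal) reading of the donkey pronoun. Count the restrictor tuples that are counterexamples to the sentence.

"it" takes "a report" as antecedent — a donkey pronoun bound across the clause boundary.
Strong reading: for every (a,r) with drafted(a,r), circulated(a,r) ∧ archived(a,r).
Restrictor pairs: (a1,r1) ✓  (a1,r2) ✓  (a1,r7) ✓  (a2,r3) ✓  (a2,r5) ✓  (a2,r7) ✓  (a3,r7) ✓  (a5,r2) ✓  (a5,r3) ✓  (a5,r8) ✓  (a6,r1) ✓  (a7,r4) ✓  (a7,r7) ✓
Counterexamples (restrictor pairs failing the scope): 0.

0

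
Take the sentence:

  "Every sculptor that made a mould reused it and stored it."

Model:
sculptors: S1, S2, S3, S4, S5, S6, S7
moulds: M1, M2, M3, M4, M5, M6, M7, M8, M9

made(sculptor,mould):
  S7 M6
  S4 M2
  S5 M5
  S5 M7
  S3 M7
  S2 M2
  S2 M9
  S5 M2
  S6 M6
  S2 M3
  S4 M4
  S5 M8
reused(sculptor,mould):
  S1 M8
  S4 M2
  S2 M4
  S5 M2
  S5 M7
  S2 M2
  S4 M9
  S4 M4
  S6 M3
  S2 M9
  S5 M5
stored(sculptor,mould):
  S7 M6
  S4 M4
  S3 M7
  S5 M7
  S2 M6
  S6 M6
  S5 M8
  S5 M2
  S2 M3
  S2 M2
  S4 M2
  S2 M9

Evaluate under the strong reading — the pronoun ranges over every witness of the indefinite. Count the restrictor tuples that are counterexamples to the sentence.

6

"it" takes "a mould" as antecedent — a donkey pronoun bound across the clause boundary.
Strong reading: for every (s,m) with made(s,m), reused(s,m) ∧ stored(s,m).
Restrictor pairs: (S2,M2) ✓  (S2,M3) ✗  (S2,M9) ✓  (S3,M7) ✗  (S4,M2) ✓  (S4,M4) ✓  (S5,M2) ✓  (S5,M5) ✗  (S5,M7) ✓  (S5,M8) ✗  (S6,M6) ✗  (S7,M6) ✗
Counterexamples (restrictor pairs failing the scope): 6.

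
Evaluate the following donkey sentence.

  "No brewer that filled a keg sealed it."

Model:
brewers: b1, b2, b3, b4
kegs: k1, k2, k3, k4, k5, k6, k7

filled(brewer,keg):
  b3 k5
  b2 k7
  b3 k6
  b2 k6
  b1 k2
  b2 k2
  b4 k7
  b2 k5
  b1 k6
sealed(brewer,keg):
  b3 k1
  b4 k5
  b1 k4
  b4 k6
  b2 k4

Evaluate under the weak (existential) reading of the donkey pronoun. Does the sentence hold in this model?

"it" takes "a keg" as antecedent — a donkey pronoun bound across the clause boundary.
Truth condition: for no (b,k) with filled(b,k) does sealed(b,k) hold.
Restrictor pairs — does the scope hold? (b1,k2):fails  (b1,k6):fails  (b2,k2):fails  (b2,k5):fails  (b2,k6):fails  (b2,k7):fails  (b3,k5):fails  (b3,k6):fails  (b4,k7):fails
Scope holds for no restrictor pair, so the sentence is true.

True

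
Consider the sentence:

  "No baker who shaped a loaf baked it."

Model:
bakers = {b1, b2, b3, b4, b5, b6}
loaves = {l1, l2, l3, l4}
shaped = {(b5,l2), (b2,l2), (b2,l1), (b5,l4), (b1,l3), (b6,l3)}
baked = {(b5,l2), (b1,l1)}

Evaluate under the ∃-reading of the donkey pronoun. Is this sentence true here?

False

"it" takes "a loaf" as antecedent — a donkey pronoun bound across the clause boundary.
Truth condition: for no (b,l) with shaped(b,l) does baked(b,l) hold.
Restrictor pairs — does the scope hold? (b1,l3):fails  (b2,l1):fails  (b2,l2):fails  (b5,l2):holds  (b5,l4):fails  (b6,l3):fails
Scope holds for 1 pair(s), so the sentence is false.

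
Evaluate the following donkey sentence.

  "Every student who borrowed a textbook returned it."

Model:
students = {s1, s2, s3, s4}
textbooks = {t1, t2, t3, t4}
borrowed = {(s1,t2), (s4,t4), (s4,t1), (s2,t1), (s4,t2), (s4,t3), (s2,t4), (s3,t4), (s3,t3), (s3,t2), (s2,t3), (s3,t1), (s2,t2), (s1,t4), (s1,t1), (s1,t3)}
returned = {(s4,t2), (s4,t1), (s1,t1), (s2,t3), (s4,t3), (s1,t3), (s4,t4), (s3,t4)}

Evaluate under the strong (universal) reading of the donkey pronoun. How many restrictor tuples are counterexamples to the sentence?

8

"it" takes "a textbook" as antecedent — a donkey pronoun bound across the clause boundary.
Strong reading: for every (s,t) with borrowed(s,t), returned(s,t).
Restrictor pairs: (s1,t1) ✓  (s1,t2) ✗  (s1,t3) ✓  (s1,t4) ✗  (s2,t1) ✗  (s2,t2) ✗  (s2,t3) ✓  (s2,t4) ✗  (s3,t1) ✗  (s3,t2) ✗  (s3,t3) ✗  (s3,t4) ✓  (s4,t1) ✓  (s4,t2) ✓  (s4,t3) ✓  (s4,t4) ✓
Counterexamples (restrictor pairs failing the scope): 8.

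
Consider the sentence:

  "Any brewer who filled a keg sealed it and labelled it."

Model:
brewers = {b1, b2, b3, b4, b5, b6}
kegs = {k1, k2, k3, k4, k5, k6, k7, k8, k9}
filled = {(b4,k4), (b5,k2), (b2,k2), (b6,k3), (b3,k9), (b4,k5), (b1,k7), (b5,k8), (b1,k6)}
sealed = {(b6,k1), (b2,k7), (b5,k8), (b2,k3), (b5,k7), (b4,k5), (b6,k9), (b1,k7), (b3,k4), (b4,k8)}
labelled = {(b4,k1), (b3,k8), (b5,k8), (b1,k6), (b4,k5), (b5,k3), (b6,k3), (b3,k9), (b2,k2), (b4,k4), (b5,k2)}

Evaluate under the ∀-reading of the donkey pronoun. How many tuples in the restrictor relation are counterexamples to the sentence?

7

"it" takes "a keg" as antecedent — a donkey pronoun bound across the clause boundary.
Strong reading: for every (b,k) with filled(b,k), sealed(b,k) ∧ labelled(b,k).
Restrictor pairs: (b1,k6) ✗  (b1,k7) ✗  (b2,k2) ✗  (b3,k9) ✗  (b4,k4) ✗  (b4,k5) ✓  (b5,k2) ✗  (b5,k8) ✓  (b6,k3) ✗
Counterexamples (restrictor pairs failing the scope): 7.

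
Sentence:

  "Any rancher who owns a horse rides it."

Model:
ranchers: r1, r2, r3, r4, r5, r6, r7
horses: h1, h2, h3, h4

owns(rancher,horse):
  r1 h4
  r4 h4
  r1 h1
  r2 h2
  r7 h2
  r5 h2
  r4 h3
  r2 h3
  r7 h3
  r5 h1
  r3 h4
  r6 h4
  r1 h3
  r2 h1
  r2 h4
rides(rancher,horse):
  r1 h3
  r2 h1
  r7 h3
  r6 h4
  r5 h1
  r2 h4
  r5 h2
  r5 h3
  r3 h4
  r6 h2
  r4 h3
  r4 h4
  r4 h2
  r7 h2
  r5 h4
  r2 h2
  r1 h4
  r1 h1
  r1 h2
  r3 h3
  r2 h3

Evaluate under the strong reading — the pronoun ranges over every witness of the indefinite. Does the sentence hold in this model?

True

"it" takes "a horse" as antecedent — a donkey pronoun bound across the clause boundary.
Strong reading: for every (r,h) with owns(r,h), rides(r,h).
Restrictor pairs: (r1,h1) ✓  (r1,h3) ✓  (r1,h4) ✓  (r2,h1) ✓  (r2,h2) ✓  (r2,h3) ✓  (r2,h4) ✓  (r3,h4) ✓  (r4,h3) ✓  (r4,h4) ✓  (r5,h1) ✓  (r5,h2) ✓  (r6,h4) ✓  (r7,h2) ✓  (r7,h3) ✓
Every restrictor pair satisfies the scope.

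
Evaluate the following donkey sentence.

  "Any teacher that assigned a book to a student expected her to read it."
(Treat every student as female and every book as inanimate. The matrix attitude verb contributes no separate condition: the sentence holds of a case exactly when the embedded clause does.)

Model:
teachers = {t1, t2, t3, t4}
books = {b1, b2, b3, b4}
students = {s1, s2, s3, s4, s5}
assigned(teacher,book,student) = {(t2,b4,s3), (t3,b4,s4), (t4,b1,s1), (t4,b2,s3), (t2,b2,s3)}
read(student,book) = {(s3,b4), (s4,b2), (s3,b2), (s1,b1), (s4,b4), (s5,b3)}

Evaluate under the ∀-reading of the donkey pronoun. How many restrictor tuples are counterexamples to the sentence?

0

"her" takes "a student" as antecedent and "it" takes "a book"; both are donkey pronouns co-varying with the restrictor.
Strong reading: for every (t,b,s) with assigned(t,b,s), read(s,b).
Restrictor triples: (t2,b2,s3)→read(s3,b2) ✓  (t2,b4,s3)→read(s3,b4) ✓  (t3,b4,s4)→read(s4,b4) ✓  (t4,b1,s1)→read(s1,b1) ✓  (t4,b2,s3)→read(s3,b2) ✓
Counterexamples (restrictor triples failing the scope): 0.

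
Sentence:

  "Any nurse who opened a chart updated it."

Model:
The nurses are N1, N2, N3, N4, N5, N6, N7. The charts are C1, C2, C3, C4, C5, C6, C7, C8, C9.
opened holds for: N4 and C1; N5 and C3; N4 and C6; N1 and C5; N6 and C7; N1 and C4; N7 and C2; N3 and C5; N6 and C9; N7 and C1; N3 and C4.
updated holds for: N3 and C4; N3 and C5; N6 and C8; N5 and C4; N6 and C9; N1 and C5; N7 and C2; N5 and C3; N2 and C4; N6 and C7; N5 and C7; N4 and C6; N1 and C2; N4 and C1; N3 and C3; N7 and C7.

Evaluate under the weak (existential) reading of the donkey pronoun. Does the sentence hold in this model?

"it" takes "a chart" as antecedent — a donkey pronoun bound across the clause boundary.
Weak reading: every nurse n with some opened-chart has at least one opened-chart c such that updated(n,c).
Per nurse: N1:✓  N3:✓  N4:✓  N5:✓  N6:✓  N7:✓
Every nurse in the restrictor has a witness.

True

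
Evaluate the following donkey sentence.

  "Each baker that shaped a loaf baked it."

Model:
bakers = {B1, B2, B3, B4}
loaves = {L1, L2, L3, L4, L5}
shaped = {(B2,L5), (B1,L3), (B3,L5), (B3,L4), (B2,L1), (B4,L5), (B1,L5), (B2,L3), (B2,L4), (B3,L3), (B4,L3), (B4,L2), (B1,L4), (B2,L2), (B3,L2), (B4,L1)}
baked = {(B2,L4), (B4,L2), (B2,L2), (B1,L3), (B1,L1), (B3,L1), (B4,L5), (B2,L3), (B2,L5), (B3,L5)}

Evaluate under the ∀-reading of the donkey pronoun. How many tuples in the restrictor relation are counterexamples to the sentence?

8

"it" takes "a loaf" as antecedent — a donkey pronoun bound across the clause boundary.
Strong reading: for every (b,l) with shaped(b,l), baked(b,l).
Restrictor pairs: (B1,L3) ✓  (B1,L4) ✗  (B1,L5) ✗  (B2,L1) ✗  (B2,L2) ✓  (B2,L3) ✓  (B2,L4) ✓  (B2,L5) ✓  (B3,L2) ✗  (B3,L3) ✗  (B3,L4) ✗  (B3,L5) ✓  (B4,L1) ✗  (B4,L2) ✓  (B4,L3) ✗  (B4,L5) ✓
Counterexamples (restrictor pairs failing the scope): 8.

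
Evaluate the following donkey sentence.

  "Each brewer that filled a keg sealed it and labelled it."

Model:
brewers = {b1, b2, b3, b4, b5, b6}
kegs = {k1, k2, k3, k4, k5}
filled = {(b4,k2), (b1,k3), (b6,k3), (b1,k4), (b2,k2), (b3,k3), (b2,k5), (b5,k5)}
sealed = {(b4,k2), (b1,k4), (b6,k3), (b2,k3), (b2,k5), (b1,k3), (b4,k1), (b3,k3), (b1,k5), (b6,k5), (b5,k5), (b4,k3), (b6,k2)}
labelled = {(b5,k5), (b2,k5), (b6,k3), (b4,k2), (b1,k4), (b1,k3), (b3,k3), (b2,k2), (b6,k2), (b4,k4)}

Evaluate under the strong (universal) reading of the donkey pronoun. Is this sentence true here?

False

"it" takes "a keg" as antecedent — a donkey pronoun bound across the clause boundary.
Strong reading: for every (b,k) with filled(b,k), sealed(b,k) ∧ labelled(b,k).
Restrictor pairs: (b1,k3) ✓  (b1,k4) ✓  (b2,k2) ✗  (b2,k5) ✓  (b3,k3) ✓  (b4,k2) ✓  (b5,k5) ✓  (b6,k3) ✓
Counterexample: (b2,k2) is in filled but fails the scope.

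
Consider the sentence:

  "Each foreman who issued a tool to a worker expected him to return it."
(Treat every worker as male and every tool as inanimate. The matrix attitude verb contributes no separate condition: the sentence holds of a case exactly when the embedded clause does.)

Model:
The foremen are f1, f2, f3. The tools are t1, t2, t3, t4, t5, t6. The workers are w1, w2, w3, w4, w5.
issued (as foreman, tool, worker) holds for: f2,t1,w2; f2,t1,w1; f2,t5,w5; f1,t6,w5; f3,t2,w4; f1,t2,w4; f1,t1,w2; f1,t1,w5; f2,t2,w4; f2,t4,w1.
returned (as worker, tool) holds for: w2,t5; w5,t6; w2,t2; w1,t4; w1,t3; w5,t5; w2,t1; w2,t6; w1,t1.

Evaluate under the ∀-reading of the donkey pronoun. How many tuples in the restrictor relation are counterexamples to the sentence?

"him" takes "a worker" as antecedent and "it" takes "a tool"; both are donkey pronouns co-varying with the restrictor.
Strong reading: for every (f,t,w) with issued(f,t,w), returned(w,t).
Restrictor triples: (f1,t1,w2)→returned(w2,t1) ✓  (f1,t1,w5)→returned(w5,t1) ✗  (f1,t2,w4)→returned(w4,t2) ✗  (f1,t6,w5)→returned(w5,t6) ✓  (f2,t1,w1)→returned(w1,t1) ✓  (f2,t1,w2)→returned(w2,t1) ✓  (f2,t2,w4)→returned(w4,t2) ✗  (f2,t4,w1)→returned(w1,t4) ✓  (f2,t5,w5)→returned(w5,t5) ✓  (f3,t2,w4)→returned(w4,t2) ✗
Counterexamples (restrictor triples failing the scope): 4.

4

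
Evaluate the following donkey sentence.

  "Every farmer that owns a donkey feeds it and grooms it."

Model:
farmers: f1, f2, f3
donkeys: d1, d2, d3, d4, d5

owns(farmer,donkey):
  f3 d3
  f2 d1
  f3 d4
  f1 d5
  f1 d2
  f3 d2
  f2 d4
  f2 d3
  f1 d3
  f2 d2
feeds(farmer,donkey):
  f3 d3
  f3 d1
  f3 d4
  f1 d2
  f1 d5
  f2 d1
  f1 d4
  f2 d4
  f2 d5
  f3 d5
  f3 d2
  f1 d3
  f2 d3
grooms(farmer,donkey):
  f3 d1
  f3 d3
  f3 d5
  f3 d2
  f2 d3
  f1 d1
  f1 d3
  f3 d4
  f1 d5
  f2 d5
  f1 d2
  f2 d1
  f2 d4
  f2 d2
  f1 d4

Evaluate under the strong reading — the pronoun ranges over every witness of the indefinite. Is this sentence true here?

"it" takes "a donkey" as antecedent — a donkey pronoun bound across the clause boundary.
Strong reading: for every (f,d) with owns(f,d), feeds(f,d) ∧ grooms(f,d).
Restrictor pairs: (f1,d2) ✓  (f1,d3) ✓  (f1,d5) ✓  (f2,d1) ✓  (f2,d2) ✗  (f2,d3) ✓  (f2,d4) ✓  (f3,d2) ✓  (f3,d3) ✓  (f3,d4) ✓
Counterexample: (f2,d2) is in owns but fails the scope.

False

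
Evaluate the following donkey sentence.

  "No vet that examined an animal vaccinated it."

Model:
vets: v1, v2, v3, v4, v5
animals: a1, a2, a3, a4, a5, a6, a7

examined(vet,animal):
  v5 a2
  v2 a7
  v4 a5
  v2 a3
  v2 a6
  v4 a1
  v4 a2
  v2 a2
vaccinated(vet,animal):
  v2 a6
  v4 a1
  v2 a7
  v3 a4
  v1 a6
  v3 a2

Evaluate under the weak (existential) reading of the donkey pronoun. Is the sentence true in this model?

"it" takes "an animal" as antecedent — a donkey pronoun bound across the clause boundary.
Truth condition: for no (v,a) with examined(v,a) does vaccinated(v,a) hold.
Restrictor pairs — does the scope hold? (v2,a2):fails  (v2,a3):fails  (v2,a6):holds  (v2,a7):holds  (v4,a1):holds  (v4,a2):fails  (v4,a5):fails  (v5,a2):fails
Scope holds for 3 pair(s), so the sentence is false.

False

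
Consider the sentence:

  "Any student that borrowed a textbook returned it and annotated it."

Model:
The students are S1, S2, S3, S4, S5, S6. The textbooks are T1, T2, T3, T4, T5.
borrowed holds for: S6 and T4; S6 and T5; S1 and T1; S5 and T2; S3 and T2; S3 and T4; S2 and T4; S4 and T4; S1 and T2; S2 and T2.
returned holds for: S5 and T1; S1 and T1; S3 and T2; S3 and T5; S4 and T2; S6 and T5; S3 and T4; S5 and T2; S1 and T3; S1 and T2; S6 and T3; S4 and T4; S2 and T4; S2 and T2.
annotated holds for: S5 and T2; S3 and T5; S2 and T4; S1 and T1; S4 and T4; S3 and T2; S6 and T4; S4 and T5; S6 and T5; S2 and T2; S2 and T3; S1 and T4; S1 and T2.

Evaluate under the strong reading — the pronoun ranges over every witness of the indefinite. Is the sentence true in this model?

"it" takes "a textbook" as antecedent — a donkey pronoun bound across the clause boundary.
Strong reading: for every (s,t) with borrowed(s,t), returned(s,t) ∧ annotated(s,t).
Restrictor pairs: (S1,T1) ✓  (S1,T2) ✓  (S2,T2) ✓  (S2,T4) ✓  (S3,T2) ✓  (S3,T4) ✗  (S4,T4) ✓  (S5,T2) ✓  (S6,T4) ✗  (S6,T5) ✓
Counterexample: (S3,T4) is in borrowed but fails the scope.

False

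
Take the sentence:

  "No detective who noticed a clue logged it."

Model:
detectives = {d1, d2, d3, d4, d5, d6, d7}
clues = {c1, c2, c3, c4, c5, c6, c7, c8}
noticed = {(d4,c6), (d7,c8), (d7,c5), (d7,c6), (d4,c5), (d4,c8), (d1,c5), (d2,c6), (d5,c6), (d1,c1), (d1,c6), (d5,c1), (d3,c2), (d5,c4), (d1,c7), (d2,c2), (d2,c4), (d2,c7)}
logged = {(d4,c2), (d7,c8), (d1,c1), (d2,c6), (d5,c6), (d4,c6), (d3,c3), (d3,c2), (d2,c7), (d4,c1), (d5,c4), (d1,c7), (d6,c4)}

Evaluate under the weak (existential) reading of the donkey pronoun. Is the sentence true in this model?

False

"it" takes "a clue" as antecedent — a donkey pronoun bound across the clause boundary.
Truth condition: for no (d,c) with noticed(d,c) does logged(d,c) hold.
Restrictor pairs — does the scope hold? (d1,c1):holds  (d1,c5):fails  (d1,c6):fails  (d1,c7):holds  (d2,c2):fails  (d2,c4):fails  (d2,c6):holds  (d2,c7):holds  (d3,c2):holds  (d4,c5):fails  (d4,c6):holds  (d4,c8):fails  (d5,c1):fails  (d5,c4):holds  (d5,c6):holds  (d7,c5):fails  (d7,c6):fails  (d7,c8):holds
Scope holds for 9 pair(s), so the sentence is false.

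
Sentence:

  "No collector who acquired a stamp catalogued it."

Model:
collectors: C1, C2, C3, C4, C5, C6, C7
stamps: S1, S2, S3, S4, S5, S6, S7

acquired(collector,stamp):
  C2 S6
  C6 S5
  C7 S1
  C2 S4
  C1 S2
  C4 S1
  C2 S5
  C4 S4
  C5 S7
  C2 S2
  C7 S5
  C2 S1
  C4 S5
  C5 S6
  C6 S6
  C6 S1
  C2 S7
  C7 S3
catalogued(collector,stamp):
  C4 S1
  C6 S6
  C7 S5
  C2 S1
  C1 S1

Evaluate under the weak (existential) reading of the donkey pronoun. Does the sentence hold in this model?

False

"it" takes "a stamp" as antecedent — a donkey pronoun bound across the clause boundary.
Truth condition: for no (c,s) with acquired(c,s) does catalogued(c,s) hold.
Restrictor pairs — does the scope hold? (C1,S2):fails  (C2,S1):holds  (C2,S2):fails  (C2,S4):fails  (C2,S5):fails  (C2,S6):fails  (C2,S7):fails  (C4,S1):holds  (C4,S4):fails  (C4,S5):fails  (C5,S6):fails  (C5,S7):fails  (C6,S1):fails  (C6,S5):fails  (C6,S6):holds  (C7,S1):fails  (C7,S3):fails  (C7,S5):holds
Scope holds for 4 pair(s), so the sentence is false.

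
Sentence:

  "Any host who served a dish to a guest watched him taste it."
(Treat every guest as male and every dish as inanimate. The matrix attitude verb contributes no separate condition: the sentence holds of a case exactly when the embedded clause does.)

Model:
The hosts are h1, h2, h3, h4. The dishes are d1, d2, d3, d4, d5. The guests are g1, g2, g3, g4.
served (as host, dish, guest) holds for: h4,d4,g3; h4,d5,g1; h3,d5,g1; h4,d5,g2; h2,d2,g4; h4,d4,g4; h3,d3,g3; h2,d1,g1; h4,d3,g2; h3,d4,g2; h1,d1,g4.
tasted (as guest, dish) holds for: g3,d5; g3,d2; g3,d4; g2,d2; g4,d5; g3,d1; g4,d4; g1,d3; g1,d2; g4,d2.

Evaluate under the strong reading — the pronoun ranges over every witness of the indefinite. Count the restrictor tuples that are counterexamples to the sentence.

8

"him" takes "a guest" as antecedent and "it" takes "a dish"; both are donkey pronouns co-varying with the restrictor.
Strong reading: for every (h,d,g) with served(h,d,g), tasted(g,d).
Restrictor triples: (h1,d1,g4)→tasted(g4,d1) ✗  (h2,d1,g1)→tasted(g1,d1) ✗  (h2,d2,g4)→tasted(g4,d2) ✓  (h3,d3,g3)→tasted(g3,d3) ✗  (h3,d4,g2)→tasted(g2,d4) ✗  (h3,d5,g1)→tasted(g1,d5) ✗  (h4,d3,g2)→tasted(g2,d3) ✗  (h4,d4,g3)→tasted(g3,d4) ✓  (h4,d4,g4)→tasted(g4,d4) ✓  (h4,d5,g1)→tasted(g1,d5) ✗  (h4,d5,g2)→tasted(g2,d5) ✗
Counterexamples (restrictor triples failing the scope): 8.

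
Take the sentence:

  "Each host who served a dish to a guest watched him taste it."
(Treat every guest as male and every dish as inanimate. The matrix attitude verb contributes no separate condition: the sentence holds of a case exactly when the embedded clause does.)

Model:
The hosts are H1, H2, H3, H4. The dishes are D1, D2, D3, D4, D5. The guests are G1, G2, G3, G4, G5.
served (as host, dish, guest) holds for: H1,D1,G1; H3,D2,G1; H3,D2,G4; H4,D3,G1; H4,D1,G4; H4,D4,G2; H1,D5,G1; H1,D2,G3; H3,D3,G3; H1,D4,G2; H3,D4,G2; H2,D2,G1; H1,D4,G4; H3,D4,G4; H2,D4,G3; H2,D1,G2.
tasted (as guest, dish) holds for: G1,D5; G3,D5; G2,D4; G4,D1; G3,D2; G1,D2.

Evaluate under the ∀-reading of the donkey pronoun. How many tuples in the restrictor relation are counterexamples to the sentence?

"him" takes "a guest" as antecedent and "it" takes "a dish"; both are donkey pronouns co-varying with the restrictor.
Strong reading: for every (h,d,g) with served(h,d,g), tasted(g,d).
Restrictor triples: (H1,D1,G1)→tasted(G1,D1) ✗  (H1,D2,G3)→tasted(G3,D2) ✓  (H1,D4,G2)→tasted(G2,D4) ✓  (H1,D4,G4)→tasted(G4,D4) ✗  (H1,D5,G1)→tasted(G1,D5) ✓  (H2,D1,G2)→tasted(G2,D1) ✗  (H2,D2,G1)→tasted(G1,D2) ✓  (H2,D4,G3)→tasted(G3,D4) ✗  (H3,D2,G1)→tasted(G1,D2) ✓  (H3,D2,G4)→tasted(G4,D2) ✗  (H3,D3,G3)→tasted(G3,D3) ✗  (H3,D4,G2)→tasted(G2,D4) ✓  (H3,D4,G4)→tasted(G4,D4) ✗  (H4,D1,G4)→tasted(G4,D1) ✓  (H4,D3,G1)→tasted(G1,D3) ✗  (H4,D4,G2)→tasted(G2,D4) ✓
Counterexamples (restrictor triples failing the scope): 8.

8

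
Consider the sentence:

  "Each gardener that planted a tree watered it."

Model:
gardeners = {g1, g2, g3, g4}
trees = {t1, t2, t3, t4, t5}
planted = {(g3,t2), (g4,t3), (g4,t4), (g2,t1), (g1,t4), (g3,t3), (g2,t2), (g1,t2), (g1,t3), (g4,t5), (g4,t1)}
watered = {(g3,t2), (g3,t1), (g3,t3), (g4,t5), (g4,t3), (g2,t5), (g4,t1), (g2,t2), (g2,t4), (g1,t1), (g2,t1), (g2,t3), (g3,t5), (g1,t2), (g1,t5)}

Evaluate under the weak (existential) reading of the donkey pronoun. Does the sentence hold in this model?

True

"it" takes "a tree" as antecedent — a donkey pronoun bound across the clause boundary.
Weak reading: every gardener g with some planted-tree has at least one planted-tree t such that watered(g,t).
Per gardener: g1:✓  g2:✓  g3:✓  g4:✓
Every gardener in the restrictor has a witness.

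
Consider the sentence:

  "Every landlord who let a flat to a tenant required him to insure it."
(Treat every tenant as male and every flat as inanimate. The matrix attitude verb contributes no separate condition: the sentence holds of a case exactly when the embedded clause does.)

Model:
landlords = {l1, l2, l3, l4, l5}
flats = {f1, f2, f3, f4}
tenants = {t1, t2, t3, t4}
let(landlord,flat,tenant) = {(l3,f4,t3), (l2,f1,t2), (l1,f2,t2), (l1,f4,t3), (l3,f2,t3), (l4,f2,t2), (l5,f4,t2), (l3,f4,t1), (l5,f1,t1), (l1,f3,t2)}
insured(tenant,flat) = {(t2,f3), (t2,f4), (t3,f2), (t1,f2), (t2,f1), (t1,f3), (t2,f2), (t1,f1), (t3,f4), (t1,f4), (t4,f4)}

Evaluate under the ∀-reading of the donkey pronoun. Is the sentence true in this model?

True

"him" takes "a tenant" as antecedent and "it" takes "a flat"; both are donkey pronouns co-varying with the restrictor.
Strong reading: for every (l,f,t) with let(l,f,t), insured(t,f).
Restrictor triples: (l1,f2,t2)→insured(t2,f2) ✓  (l1,f3,t2)→insured(t2,f3) ✓  (l1,f4,t3)→insured(t3,f4) ✓  (l2,f1,t2)→insured(t2,f1) ✓  (l3,f2,t3)→insured(t3,f2) ✓  (l3,f4,t1)→insured(t1,f4) ✓  (l3,f4,t3)→insured(t3,f4) ✓  (l4,f2,t2)→insured(t2,f2) ✓  (l5,f1,t1)→insured(t1,f1) ✓  (l5,f4,t2)→insured(t2,f4) ✓
Every restrictor triple satisfies the scope.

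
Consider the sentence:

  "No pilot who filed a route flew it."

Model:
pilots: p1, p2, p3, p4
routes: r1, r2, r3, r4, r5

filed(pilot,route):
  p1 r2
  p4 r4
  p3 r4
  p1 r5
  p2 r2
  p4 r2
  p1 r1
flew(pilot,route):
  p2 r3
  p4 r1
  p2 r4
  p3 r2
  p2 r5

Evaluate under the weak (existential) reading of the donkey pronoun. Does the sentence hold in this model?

True

"it" takes "a route" as antecedent — a donkey pronoun bound across the clause boundary.
Truth condition: for no (p,r) with filed(p,r) does flew(p,r) hold.
Restrictor pairs — does the scope hold? (p1,r1):fails  (p1,r2):fails  (p1,r5):fails  (p2,r2):fails  (p3,r4):fails  (p4,r2):fails  (p4,r4):fails
Scope holds for no restrictor pair, so the sentence is true.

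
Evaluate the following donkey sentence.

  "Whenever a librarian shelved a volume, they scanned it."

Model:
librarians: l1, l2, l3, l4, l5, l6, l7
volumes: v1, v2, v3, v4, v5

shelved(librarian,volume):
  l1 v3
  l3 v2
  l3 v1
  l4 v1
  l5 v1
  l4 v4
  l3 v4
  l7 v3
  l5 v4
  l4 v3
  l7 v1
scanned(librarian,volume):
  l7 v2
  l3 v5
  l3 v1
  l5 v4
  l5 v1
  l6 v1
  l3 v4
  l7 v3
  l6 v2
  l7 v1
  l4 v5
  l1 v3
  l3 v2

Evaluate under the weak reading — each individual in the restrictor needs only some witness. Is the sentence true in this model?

"it" takes "a volume" as antecedent — a donkey pronoun bound across the clause boundary.
Weak reading: every librarian l with some shelved-volume has at least one shelved-volume v such that scanned(l,v).
Per librarian: l1:✓  l3:✓  l4:✗  l5:✓  l7:✓
l4 has no witness among its shelved-volumes.

False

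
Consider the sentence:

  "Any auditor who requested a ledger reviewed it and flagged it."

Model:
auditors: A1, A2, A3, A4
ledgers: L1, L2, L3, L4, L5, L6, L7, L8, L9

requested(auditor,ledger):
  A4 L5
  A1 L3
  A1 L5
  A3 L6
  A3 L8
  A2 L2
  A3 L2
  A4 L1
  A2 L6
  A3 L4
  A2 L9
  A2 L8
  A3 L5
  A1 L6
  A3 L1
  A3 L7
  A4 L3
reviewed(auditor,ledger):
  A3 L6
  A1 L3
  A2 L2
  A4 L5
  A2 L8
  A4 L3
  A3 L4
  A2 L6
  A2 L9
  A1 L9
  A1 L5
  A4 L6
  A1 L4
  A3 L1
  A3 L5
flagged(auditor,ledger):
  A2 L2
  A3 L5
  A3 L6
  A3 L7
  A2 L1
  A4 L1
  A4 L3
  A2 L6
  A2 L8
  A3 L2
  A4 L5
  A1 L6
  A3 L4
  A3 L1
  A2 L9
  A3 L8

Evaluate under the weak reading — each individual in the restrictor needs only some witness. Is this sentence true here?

"it" takes "a ledger" as antecedent — a donkey pronoun bound across the clause boundary.
Weak reading: every auditor a with some requested-ledger has at least one requested-ledger l such that reviewed(a,l) ∧ flagged(a,l).
Per auditor: A1:✗  A2:✓  A3:✓  A4:✓
A1 has no witness among its requested-ledgers.

False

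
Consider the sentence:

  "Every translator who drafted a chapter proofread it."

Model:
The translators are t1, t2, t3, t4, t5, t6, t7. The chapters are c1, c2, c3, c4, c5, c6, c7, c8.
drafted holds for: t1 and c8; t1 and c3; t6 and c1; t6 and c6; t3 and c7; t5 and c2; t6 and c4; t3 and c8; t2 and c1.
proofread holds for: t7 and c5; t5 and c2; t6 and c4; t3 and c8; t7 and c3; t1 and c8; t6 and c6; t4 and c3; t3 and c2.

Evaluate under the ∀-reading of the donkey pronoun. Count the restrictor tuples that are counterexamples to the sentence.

"it" takes "a chapter" as antecedent — a donkey pronoun bound across the clause boundary.
Strong reading: for every (t,c) with drafted(t,c), proofread(t,c).
Restrictor pairs: (t1,c3) ✗  (t1,c8) ✓  (t2,c1) ✗  (t3,c7) ✗  (t3,c8) ✓  (t5,c2) ✓  (t6,c1) ✗  (t6,c4) ✓  (t6,c6) ✓
Counterexamples (restrictor pairs failing the scope): 4.

4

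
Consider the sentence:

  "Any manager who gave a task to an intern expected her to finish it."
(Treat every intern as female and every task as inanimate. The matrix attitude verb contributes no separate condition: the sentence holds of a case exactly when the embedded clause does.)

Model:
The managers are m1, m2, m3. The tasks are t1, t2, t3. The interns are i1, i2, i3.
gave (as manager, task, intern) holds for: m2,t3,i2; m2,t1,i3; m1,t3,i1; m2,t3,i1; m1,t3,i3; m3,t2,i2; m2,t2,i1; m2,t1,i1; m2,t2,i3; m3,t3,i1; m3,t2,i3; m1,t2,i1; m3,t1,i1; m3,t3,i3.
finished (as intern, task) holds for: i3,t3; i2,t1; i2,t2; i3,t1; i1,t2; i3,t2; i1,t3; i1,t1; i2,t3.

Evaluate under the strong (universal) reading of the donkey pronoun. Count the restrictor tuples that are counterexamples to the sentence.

"her" takes "an intern" as antecedent and "it" takes "a task"; both are donkey pronouns co-varying with the restrictor.
Strong reading: for every (m,t,i) with gave(m,t,i), finished(i,t).
Restrictor triples: (m1,t2,i1)→finished(i1,t2) ✓  (m1,t3,i1)→finished(i1,t3) ✓  (m1,t3,i3)→finished(i3,t3) ✓  (m2,t1,i1)→finished(i1,t1) ✓  (m2,t1,i3)→finished(i3,t1) ✓  (m2,t2,i1)→finished(i1,t2) ✓  (m2,t2,i3)→finished(i3,t2) ✓  (m2,t3,i1)→finished(i1,t3) ✓  (m2,t3,i2)→finished(i2,t3) ✓  (m3,t1,i1)→finished(i1,t1) ✓  (m3,t2,i2)→finished(i2,t2) ✓  (m3,t2,i3)→finished(i3,t2) ✓  (m3,t3,i1)→finished(i1,t3) ✓  (m3,t3,i3)→finished(i3,t3) ✓
Counterexamples (restrictor triples failing the scope): 0.

0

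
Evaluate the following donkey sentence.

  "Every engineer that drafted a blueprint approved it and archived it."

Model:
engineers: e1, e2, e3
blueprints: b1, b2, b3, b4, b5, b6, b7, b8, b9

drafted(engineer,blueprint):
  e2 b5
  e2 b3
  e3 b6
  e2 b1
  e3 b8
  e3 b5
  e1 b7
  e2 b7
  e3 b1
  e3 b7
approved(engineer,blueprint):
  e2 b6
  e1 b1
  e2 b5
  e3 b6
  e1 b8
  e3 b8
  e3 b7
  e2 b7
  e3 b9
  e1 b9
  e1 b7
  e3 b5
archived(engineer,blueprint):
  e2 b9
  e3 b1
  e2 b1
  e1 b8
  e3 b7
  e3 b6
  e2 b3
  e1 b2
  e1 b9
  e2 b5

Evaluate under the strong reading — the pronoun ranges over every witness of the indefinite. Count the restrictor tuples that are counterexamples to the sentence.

"it" takes "a blueprint" as antecedent — a donkey pronoun bound across the clause boundary.
Strong reading: for every (e,b) with drafted(e,b), approved(e,b) ∧ archived(e,b).
Restrictor pairs: (e1,b7) ✗  (e2,b1) ✗  (e2,b3) ✗  (e2,b5) ✓  (e2,b7) ✗  (e3,b1) ✗  (e3,b5) ✗  (e3,b6) ✓  (e3,b7) ✓  (e3,b8) ✗
Counterexamples (restrictor pairs failing the scope): 7.

7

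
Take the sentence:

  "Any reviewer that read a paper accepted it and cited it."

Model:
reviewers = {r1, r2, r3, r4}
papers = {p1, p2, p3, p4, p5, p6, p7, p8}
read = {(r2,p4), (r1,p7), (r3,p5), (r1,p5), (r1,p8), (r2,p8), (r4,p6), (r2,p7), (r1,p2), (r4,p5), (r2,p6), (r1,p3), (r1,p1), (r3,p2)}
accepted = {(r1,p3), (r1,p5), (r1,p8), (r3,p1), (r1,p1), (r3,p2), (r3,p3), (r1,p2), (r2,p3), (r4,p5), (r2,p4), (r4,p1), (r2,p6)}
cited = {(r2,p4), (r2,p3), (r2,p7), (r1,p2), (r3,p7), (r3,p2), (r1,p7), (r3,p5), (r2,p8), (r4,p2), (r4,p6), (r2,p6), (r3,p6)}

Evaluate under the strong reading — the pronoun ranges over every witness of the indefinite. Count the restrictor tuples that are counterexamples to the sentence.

10

"it" takes "a paper" as antecedent — a donkey pronoun bound across the clause boundary.
Strong reading: for every (r,p) with read(r,p), accepted(r,p) ∧ cited(r,p).
Restrictor pairs: (r1,p1) ✗  (r1,p2) ✓  (r1,p3) ✗  (r1,p5) ✗  (r1,p7) ✗  (r1,p8) ✗  (r2,p4) ✓  (r2,p6) ✓  (r2,p7) ✗  (r2,p8) ✗  (r3,p2) ✓  (r3,p5) ✗  (r4,p5) ✗  (r4,p6) ✗
Counterexamples (restrictor pairs failing the scope): 10.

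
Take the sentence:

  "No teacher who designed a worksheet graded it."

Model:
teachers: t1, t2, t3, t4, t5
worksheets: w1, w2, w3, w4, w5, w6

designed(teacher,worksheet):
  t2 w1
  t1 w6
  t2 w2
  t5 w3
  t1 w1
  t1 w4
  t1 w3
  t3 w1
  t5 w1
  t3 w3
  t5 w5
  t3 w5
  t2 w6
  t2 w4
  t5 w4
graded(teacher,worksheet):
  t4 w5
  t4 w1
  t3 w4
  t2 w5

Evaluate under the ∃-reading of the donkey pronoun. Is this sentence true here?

"it" takes "a worksheet" as antecedent — a donkey pronoun bound across the clause boundary.
Truth condition: for no (t,w) with designed(t,w) does graded(t,w) hold.
Restrictor pairs — does the scope hold? (t1,w1):fails  (t1,w3):fails  (t1,w4):fails  (t1,w6):fails  (t2,w1):fails  (t2,w2):fails  (t2,w4):fails  (t2,w6):fails  (t3,w1):fails  (t3,w3):fails  (t3,w5):fails  (t5,w1):fails  (t5,w3):fails  (t5,w4):fails  (t5,w5):fails
Scope holds for no restrictor pair, so the sentence is true.

True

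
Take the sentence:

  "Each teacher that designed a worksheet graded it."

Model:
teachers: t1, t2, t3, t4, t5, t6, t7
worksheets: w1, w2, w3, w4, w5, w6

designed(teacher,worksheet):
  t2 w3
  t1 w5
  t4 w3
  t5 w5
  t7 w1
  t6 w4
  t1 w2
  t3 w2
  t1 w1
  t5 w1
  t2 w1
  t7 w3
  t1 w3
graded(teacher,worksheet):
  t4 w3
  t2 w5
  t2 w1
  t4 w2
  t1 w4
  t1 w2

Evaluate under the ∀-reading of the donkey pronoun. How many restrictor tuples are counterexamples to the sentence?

10

"it" takes "a worksheet" as antecedent — a donkey pronoun bound across the clause boundary.
Strong reading: for every (t,w) with designed(t,w), graded(t,w).
Restrictor pairs: (t1,w1) ✗  (t1,w2) ✓  (t1,w3) ✗  (t1,w5) ✗  (t2,w1) ✓  (t2,w3) ✗  (t3,w2) ✗  (t4,w3) ✓  (t5,w1) ✗  (t5,w5) ✗  (t6,w4) ✗  (t7,w1) ✗  (t7,w3) ✗
Counterexamples (restrictor pairs failing the scope): 10.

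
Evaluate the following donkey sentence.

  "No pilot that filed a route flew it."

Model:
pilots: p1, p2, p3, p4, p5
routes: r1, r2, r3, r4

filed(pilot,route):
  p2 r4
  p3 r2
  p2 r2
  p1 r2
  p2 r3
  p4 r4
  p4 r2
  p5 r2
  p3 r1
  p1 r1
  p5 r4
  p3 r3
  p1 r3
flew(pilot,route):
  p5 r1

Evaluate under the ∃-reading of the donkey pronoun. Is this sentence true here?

True

"it" takes "a route" as antecedent — a donkey pronoun bound across the clause boundary.
Truth condition: for no (p,r) with filed(p,r) does flew(p,r) hold.
Restrictor pairs — does the scope hold? (p1,r1):fails  (p1,r2):fails  (p1,r3):fails  (p2,r2):fails  (p2,r3):fails  (p2,r4):fails  (p3,r1):fails  (p3,r2):fails  (p3,r3):fails  (p4,r2):fails  (p4,r4):fails  (p5,r2):fails  (p5,r4):fails
Scope holds for no restrictor pair, so the sentence is true.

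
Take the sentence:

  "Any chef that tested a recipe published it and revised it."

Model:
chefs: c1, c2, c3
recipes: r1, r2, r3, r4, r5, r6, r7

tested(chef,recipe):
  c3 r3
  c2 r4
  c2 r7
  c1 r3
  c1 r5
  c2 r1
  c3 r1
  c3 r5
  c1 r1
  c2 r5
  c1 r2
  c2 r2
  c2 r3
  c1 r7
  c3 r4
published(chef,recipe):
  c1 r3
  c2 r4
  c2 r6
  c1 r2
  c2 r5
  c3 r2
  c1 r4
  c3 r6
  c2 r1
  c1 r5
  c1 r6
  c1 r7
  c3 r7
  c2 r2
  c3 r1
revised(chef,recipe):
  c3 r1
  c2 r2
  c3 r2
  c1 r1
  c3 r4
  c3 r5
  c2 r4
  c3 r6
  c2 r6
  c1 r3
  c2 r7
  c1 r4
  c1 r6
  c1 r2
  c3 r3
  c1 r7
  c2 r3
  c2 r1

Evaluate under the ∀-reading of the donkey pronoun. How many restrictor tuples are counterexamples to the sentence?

"it" takes "a recipe" as antecedent — a donkey pronoun bound across the clause boundary.
Strong reading: for every (c,r) with tested(c,r), published(c,r) ∧ revised(c,r).
Restrictor pairs: (c1,r1) ✗  (c1,r2) ✓  (c1,r3) ✓  (c1,r5) ✗  (c1,r7) ✓  (c2,r1) ✓  (c2,r2) ✓  (c2,r3) ✗  (c2,r4) ✓  (c2,r5) ✗  (c2,r7) ✗  (c3,r1) ✓  (c3,r3) ✗  (c3,r4) ✗  (c3,r5) ✗
Counterexamples (restrictor pairs failing the scope): 8.

8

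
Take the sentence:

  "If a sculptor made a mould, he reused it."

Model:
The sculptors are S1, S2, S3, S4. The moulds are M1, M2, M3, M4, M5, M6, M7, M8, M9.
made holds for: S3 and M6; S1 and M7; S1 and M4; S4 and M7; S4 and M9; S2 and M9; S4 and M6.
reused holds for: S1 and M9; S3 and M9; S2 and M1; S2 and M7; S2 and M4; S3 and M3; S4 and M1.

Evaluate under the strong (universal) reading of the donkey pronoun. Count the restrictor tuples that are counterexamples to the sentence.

"it" takes "a mould" as antecedent — a donkey pronoun bound across the clause boundary.
Strong reading: for every (s,m) with made(s,m), reused(s,m).
Restrictor pairs: (S1,M4) ✗  (S1,M7) ✗  (S2,M9) ✗  (S3,M6) ✗  (S4,M6) ✗  (S4,M7) ✗  (S4,M9) ✗
Counterexamples (restrictor pairs failing the scope): 7.

7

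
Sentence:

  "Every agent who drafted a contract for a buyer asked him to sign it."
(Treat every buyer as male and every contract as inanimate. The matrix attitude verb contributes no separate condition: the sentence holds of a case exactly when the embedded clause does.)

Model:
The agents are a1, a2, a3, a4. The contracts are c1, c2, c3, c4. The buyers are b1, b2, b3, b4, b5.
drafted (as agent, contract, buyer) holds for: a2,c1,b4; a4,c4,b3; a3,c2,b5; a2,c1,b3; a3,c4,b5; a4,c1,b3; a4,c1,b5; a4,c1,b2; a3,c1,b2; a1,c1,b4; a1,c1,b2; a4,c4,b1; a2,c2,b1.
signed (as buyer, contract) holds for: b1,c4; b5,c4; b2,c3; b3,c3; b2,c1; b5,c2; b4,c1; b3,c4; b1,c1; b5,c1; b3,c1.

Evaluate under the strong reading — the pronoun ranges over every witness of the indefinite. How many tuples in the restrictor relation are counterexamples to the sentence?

"him" takes "a buyer" as antecedent and "it" takes "a contract"; both are donkey pronouns co-varying with the restrictor.
Strong reading: for every (a,c,b) with drafted(a,c,b), signed(b,c).
Restrictor triples: (a1,c1,b2)→signed(b2,c1) ✓  (a1,c1,b4)→signed(b4,c1) ✓  (a2,c1,b3)→signed(b3,c1) ✓  (a2,c1,b4)→signed(b4,c1) ✓  (a2,c2,b1)→signed(b1,c2) ✗  (a3,c1,b2)→signed(b2,c1) ✓  (a3,c2,b5)→signed(b5,c2) ✓  (a3,c4,b5)→signed(b5,c4) ✓  (a4,c1,b2)→signed(b2,c1) ✓  (a4,c1,b3)→signed(b3,c1) ✓  (a4,c1,b5)→signed(b5,c1) ✓  (a4,c4,b1)→signed(b1,c4) ✓  (a4,c4,b3)→signed(b3,c4) ✓
Counterexamples (restrictor triples failing the scope): 1.

1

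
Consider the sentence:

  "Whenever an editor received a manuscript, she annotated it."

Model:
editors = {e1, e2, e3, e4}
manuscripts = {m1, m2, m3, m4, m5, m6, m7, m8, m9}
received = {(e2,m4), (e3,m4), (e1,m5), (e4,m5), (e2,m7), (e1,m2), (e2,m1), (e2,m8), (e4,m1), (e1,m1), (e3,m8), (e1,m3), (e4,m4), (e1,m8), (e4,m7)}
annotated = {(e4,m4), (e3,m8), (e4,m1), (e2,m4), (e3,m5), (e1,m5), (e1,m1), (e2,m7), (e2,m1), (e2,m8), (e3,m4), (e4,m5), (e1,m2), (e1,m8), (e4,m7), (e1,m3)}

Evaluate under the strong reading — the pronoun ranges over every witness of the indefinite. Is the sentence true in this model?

"it" takes "a manuscript" as antecedent — a donkey pronoun bound across the clause boundary.
Strong reading: for every (e,m) with received(e,m), annotated(e,m).
Restrictor pairs: (e1,m1) ✓  (e1,m2) ✓  (e1,m3) ✓  (e1,m5) ✓  (e1,m8) ✓  (e2,m1) ✓  (e2,m4) ✓  (e2,m7) ✓  (e2,m8) ✓  (e3,m4) ✓  (e3,m8) ✓  (e4,m1) ✓  (e4,m4) ✓  (e4,m5) ✓  (e4,m7) ✓
Every restrictor pair satisfies the scope.

True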